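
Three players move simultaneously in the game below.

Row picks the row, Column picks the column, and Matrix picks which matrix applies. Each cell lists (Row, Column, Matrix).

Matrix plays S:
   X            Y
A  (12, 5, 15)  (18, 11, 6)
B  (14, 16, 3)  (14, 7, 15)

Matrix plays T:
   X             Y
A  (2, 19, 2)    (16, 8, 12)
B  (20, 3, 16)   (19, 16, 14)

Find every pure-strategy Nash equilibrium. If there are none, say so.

(A, X, S): Row can switch to B (12 → 14). Not NE.
(A, X, T): Row can switch to B (2 → 20). Not NE.
(A, Y, S): Matrix can switch to T (6 → 12). Not NE.
(A, Y, T): Row can switch to B (16 → 19). Not NE.
(B, X, S): Matrix can switch to T (3 → 16). Not NE.
(B, X, T): Column can switch to Y (3 → 16). Not NE.
(B, Y, S): Row can switch to A (14 → 18). Not NE.
(B, Y, T): Matrix can switch to S (14 → 15). Not NE.

There is no pure-strategy Nash equilibrium.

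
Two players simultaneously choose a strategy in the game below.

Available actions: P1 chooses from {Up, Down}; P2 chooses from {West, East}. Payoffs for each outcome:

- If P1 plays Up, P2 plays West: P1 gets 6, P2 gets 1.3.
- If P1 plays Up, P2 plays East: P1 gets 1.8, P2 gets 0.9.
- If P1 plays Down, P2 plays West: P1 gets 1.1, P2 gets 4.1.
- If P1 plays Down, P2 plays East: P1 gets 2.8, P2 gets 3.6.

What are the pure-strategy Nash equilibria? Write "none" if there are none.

Pure NE: (Up, West)

For each player, find the best response to each opponent profile; mutual best responses are the pure NE.
P1 against West: payoffs 6, 1.1 → best response Up.
P1 against East: payoffs 1.8, 2.8 → best response Down.
P2 against Up: payoffs 1.3, 0.9 → best response West.
P2 against Down: payoffs 4.1, 3.6 → best response West.
Mutual best responses: (Up, West).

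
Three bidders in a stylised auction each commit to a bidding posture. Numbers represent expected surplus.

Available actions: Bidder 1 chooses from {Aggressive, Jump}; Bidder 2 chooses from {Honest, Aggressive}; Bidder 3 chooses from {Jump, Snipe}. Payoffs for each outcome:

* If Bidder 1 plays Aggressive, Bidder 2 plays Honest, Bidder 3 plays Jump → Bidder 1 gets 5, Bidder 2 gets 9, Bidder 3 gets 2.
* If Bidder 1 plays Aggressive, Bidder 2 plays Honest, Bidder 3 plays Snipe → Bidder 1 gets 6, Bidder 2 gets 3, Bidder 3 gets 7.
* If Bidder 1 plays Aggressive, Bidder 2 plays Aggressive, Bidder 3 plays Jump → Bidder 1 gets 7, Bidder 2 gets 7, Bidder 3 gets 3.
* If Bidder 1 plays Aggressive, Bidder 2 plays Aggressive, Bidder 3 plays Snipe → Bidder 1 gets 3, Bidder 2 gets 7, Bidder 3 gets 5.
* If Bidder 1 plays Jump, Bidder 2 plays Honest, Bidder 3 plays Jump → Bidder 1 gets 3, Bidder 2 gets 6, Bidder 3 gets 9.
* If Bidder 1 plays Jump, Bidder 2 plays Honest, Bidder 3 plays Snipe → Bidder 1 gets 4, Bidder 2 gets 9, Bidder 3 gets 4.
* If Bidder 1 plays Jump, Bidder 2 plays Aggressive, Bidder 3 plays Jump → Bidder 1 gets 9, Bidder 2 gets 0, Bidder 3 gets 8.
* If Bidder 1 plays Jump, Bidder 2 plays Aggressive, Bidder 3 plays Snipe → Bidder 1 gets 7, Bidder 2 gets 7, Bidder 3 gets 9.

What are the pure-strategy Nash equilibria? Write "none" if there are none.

This game has no pure Nash equilibrium.

(Aggressive, Honest, Jump): Bidder 3 can switch to Snipe (2 → 7). Not NE.
(Aggressive, Honest, Snipe): Bidder 2 can switch to Aggressive (3 → 7). Not NE.
(Aggressive, Aggressive, Jump): Bidder 1 can switch to Jump (7 → 9). Not NE.
(Aggressive, Aggressive, Snipe): Bidder 1 can switch to Jump (3 → 7). Not NE.
(Jump, Honest, Jump): Bidder 1 can switch to Aggressive (3 → 5). Not NE.
(Jump, Honest, Snipe): Bidder 1 can switch to Aggressive (4 → 6). Not NE.
(Jump, Aggressive, Jump): Bidder 2 can switch to Honest (0 → 6). Not NE.
(Jump, Aggressive, Snipe): Bidder 2 can switch to Honest (7 → 9). Not NE.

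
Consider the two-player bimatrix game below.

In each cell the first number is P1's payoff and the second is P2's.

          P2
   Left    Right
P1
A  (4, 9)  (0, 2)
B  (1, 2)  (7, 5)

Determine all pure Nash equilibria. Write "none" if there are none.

P1 against Left: payoffs 4, 1 → best response A.
P1 against Right: payoffs 0, 7 → best response B.
P2 against A: payoffs 9, 2 → best response Left.
P2 against B: payoffs 2, 5 → best response Right.
Mutual best responses: (A, Left); (B, Right).

The pure Nash equilibria are (A, Left); (B, Right).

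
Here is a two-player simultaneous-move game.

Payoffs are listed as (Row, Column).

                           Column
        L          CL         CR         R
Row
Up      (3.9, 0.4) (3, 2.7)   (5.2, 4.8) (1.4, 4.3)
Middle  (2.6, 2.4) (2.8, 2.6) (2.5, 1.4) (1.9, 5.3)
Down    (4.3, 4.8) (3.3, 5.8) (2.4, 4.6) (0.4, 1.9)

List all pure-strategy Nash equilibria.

The pure Nash equilibria are (Up, CR); (Middle, R); (Down, CL).

(Up, L): Row can switch to Down (3.9 → 4.3). Not NE.
(Up, CL): Row can switch to Down (3 → 3.3). Not NE.
(Up, CR): Row gets 5.2, best alternative 2.5; Column gets 4.8, best alternative 4.3. No profitable deviation — NE.
(Up, R): Row can switch to Middle (1.4 → 1.9). Not NE.
(Middle, L): Row can switch to Up (2.6 → 3.9). Not NE.
(Middle, CL): Row can switch to Up (2.8 → 3). Not NE.
(Middle, CR): Row can switch to Up (2.5 → 5.2). Not NE.
(Middle, R): Row gets 1.9, best alternative 1.4; Column gets 5.3, best alternative 2.6. No profitable deviation — NE.
(Down, L): Column can switch to CL (4.8 → 5.8). Not NE.
(Down, CL): Row gets 3.3, best alternative 3; Column gets 5.8, best alternative 4.8. No profitable deviation — NE.
(Down, CR): Row can switch to Up (2.4 → 5.2). Not NE.
(The remaining 1 profile has a profitable deviation by the same check.)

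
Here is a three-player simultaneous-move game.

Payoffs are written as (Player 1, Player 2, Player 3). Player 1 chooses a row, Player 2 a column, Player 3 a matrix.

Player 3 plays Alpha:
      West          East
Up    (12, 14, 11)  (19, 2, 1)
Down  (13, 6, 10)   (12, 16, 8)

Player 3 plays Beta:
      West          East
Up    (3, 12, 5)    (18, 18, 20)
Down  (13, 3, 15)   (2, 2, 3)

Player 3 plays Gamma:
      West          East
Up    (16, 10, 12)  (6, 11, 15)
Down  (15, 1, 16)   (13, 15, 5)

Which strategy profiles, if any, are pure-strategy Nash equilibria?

(Up, East, Beta)

Player 1 against (West, Alpha): payoffs 12, 13 → best response Down.
Player 1 against (West, Beta): payoffs 3, 13 → best response Down.
Player 1 against (West, Gamma): payoffs 16, 15 → best response Up.
Player 1 against (East, Alpha): payoffs 19, 12 → best response Up.
Player 1 against (East, Beta): payoffs 18, 2 → best response Up.
Player 1 against (East, Gamma): payoffs 6, 13 → best response Down.
Player 2 against (Up, Alpha): payoffs 14, 2 → best response West.
Player 2 against (Up, Beta): payoffs 12, 18 → best response East.
Player 2 against (Up, Gamma): payoffs 10, 11 → best response East.
Player 2 against (Down, Alpha): payoffs 6, 16 → best response East.
Player 2 against (Down, Beta): payoffs 3, 2 → best response West.
Player 2 against (Down, Gamma): payoffs 1, 15 → best response East.
Player 3 against (Up, West): payoffs 11, 5, 12 → best response Gamma.
Player 3 against (Up, East): payoffs 1, 20, 15 → best response Beta.
Player 3 against (Down, West): payoffs 10, 15, 16 → best response Gamma.
Player 3 against (Down, East): payoffs 8, 3, 5 → best response Alpha.
Mutual best responses: (Up, East, Beta).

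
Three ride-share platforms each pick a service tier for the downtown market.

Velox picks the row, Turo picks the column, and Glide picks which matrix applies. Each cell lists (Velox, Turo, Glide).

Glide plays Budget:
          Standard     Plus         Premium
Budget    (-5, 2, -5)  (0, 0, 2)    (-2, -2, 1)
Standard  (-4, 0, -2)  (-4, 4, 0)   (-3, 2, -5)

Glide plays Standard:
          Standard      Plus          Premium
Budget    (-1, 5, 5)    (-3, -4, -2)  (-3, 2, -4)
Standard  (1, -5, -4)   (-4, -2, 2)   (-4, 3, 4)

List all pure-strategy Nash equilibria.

(Budget, Standard, Budget): Velox can switch to Standard (-5 → -4). Not NE.
(Budget, Standard, Standard): Velox can switch to Standard (-1 → 1). Not NE.
(Budget, Plus, Budget): Turo can switch to Standard (0 → 2). Not NE.
(Budget, Plus, Standard): Turo can switch to Standard (-4 → 5). Not NE.
(Budget, Premium, Budget): Turo can switch to Standard (-2 → 2). Not NE.
(Budget, Premium, Standard): Turo can switch to Standard (2 → 5). Not NE.
(Standard, Standard, Budget): Turo can switch to Plus (0 → 4). Not NE.
(Standard, Standard, Standard): Turo can switch to Plus (-5 → -2). Not NE.
(Standard, Plus, Budget): Velox can switch to Budget (-4 → 0). Not NE.
(Standard, Plus, Standard): Velox can switch to Budget (-4 → -3). Not NE.
(The remaining 2 profiles each have a profitable deviation by the same check.)

This game has no pure Nash equilibrium.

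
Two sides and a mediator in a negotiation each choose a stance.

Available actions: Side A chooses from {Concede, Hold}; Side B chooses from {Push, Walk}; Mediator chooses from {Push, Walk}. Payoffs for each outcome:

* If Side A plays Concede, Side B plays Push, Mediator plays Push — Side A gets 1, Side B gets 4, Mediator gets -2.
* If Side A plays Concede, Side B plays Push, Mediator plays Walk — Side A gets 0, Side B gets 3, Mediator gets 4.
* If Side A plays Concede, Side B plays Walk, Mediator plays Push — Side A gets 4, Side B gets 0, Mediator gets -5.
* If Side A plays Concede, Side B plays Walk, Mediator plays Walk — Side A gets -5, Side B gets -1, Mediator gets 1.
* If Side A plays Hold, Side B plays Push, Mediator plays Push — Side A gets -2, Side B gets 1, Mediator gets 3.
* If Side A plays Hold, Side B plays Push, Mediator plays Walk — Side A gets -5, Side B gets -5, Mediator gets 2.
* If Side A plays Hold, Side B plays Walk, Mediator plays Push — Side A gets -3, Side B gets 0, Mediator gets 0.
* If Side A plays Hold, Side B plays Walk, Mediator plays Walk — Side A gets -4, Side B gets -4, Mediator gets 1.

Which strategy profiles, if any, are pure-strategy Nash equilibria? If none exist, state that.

Side A against (Push, Push): payoffs 1, -2 → best response Concede.
Side A against (Push, Walk): payoffs 0, -5 → best response Concede.
Side A against (Walk, Push): payoffs 4, -3 → best response Concede.
Side A against (Walk, Walk): payoffs -5, -4 → best response Hold.
Side B against (Concede, Push): payoffs 4, 0 → best response Push.
Side B against (Concede, Walk): payoffs 3, -1 → best response Push.
Side B against (Hold, Push): payoffs 1, 0 → best response Push.
Side B against (Hold, Walk): payoffs -5, -4 → best response Walk.
Mediator against (Concede, Push): payoffs -2, 4 → best response Walk.
Mediator against (Concede, Walk): payoffs -5, 1 → best response Walk.
Mediator against (Hold, Push): payoffs 3, 2 → best response Push.
Mediator against (Hold, Walk): payoffs 0, 1 → best response Walk.
Mutual best responses: (Concede, Push, Walk); (Hold, Walk, Walk).

Pure-strategy Nash equilibria: (Concede, Push, Walk); (Hold, Walk, Walk)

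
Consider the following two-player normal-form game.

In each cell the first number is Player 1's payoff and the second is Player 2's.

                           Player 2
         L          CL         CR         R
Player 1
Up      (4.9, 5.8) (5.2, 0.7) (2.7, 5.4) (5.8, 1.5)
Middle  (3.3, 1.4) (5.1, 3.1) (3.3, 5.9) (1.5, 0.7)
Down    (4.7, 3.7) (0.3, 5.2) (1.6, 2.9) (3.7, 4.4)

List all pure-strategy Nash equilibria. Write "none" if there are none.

Pure-strategy Nash equilibria: (Up, L), (Middle, CR)

Player 1 against L: payoffs 4.9, 3.3, 4.7 → best response Up.
Player 1 against CL: payoffs 5.2, 5.1, 0.3 → best response Up.
Player 1 against CR: payoffs 2.7, 3.3, 1.6 → best response Middle.
Player 1 against R: payoffs 5.8, 1.5, 3.7 → best response Up.
Player 2 against Up: payoffs 5.8, 0.7, 5.4, 1.5 → best response L.
Player 2 against Middle: payoffs 1.4, 3.1, 5.9, 0.7 → best response CR.
Player 2 against Down: payoffs 3.7, 5.2, 2.9, 4.4 → best response CL.
Mutual best responses: (Up, L); (Middle, CR).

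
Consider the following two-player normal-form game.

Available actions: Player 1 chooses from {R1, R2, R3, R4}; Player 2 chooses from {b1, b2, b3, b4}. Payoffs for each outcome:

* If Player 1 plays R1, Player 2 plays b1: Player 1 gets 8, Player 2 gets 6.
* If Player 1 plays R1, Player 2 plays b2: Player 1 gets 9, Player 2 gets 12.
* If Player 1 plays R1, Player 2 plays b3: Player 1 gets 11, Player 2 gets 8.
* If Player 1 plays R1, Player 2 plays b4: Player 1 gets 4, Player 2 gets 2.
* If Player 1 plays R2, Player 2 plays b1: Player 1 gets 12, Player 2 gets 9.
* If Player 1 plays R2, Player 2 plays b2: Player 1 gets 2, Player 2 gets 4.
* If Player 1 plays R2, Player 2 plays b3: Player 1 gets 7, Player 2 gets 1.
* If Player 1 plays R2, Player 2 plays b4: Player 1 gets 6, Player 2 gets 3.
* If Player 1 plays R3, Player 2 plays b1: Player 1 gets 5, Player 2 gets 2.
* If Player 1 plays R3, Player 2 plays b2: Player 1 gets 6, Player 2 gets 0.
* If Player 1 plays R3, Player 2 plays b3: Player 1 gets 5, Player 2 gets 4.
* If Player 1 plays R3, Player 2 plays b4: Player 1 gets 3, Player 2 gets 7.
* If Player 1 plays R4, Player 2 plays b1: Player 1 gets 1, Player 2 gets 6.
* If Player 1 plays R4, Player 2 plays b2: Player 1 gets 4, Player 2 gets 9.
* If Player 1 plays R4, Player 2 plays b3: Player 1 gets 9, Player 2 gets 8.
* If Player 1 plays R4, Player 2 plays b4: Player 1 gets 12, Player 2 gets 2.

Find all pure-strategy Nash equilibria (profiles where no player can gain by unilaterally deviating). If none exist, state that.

The pure Nash equilibria are (R1, b2), (R2, b1).

Player 1 against b1: payoffs 8, 12, 5, 1 → best response R2.
Player 1 against b2: payoffs 9, 2, 6, 4 → best response R1.
Player 1 against b3: payoffs 11, 7, 5, 9 → best response R1.
Player 1 against b4: payoffs 4, 6, 3, 12 → best response R4.
Player 2 against R1: payoffs 6, 12, 8, 2 → best response b2.
Player 2 against R2: payoffs 9, 4, 1, 3 → best response b1.
Player 2 against R3: payoffs 2, 0, 4, 7 → best response b4.
Player 2 against R4: payoffs 6, 9, 8, 2 → best response b2.
Mutual best responses: (R1, b2); (R2, b1).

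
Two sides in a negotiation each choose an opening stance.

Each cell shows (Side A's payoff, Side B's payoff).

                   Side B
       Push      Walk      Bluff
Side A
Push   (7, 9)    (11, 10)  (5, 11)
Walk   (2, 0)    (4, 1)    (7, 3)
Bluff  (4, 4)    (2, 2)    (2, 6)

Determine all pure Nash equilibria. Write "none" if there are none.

Side A against Push: payoffs 7, 2, 4 → best response Push.
Side A against Walk: payoffs 11, 4, 2 → best response Push.
Side A against Bluff: payoffs 5, 7, 2 → best response Walk.
Side B against Push: payoffs 9, 10, 11 → best response Bluff.
Side B against Walk: payoffs 0, 1, 3 → best response Bluff.
Side B against Bluff: payoffs 4, 2, 6 → best response Bluff.
Mutual best responses: (Walk, Bluff).

Pure NE: (Walk, Bluff)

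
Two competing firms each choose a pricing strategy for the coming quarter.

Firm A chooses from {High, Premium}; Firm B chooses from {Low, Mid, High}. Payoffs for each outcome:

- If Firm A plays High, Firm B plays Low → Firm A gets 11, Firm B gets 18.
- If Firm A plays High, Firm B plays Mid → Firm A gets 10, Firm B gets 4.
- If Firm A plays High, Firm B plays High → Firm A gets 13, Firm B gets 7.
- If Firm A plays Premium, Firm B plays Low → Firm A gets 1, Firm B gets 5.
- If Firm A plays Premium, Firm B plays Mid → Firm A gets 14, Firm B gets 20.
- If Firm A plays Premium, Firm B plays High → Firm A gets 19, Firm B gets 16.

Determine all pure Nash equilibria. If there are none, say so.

Firm A against Low: payoffs 11, 1 → best response High.
Firm A against Mid: payoffs 10, 14 → best response Premium.
Firm A against High: payoffs 13, 19 → best response Premium.
Firm B against High: payoffs 18, 4, 7 → best response Low.
Firm B against Premium: payoffs 5, 20, 16 → best response Mid.
Mutual best responses: (High, Low); (Premium, Mid).

Pure-strategy Nash equilibria: (High, Low), (Premium, Mid)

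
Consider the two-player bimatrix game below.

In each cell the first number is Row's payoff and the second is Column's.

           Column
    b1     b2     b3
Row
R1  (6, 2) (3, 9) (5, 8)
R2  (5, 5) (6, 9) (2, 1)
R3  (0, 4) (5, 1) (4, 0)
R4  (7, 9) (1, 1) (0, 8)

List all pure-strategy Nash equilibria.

Row against b1: payoffs 6, 5, 0, 7 → best response R4.
Row against b2: payoffs 3, 6, 5, 1 → best response R2.
Row against b3: payoffs 5, 2, 4, 0 → best response R1.
Column against R1: payoffs 2, 9, 8 → best response b2.
Column against R2: payoffs 5, 9, 1 → best response b2.
Column against R3: payoffs 4, 1, 0 → best response b1.
Column against R4: payoffs 9, 1, 8 → best response b1.
Mutual best responses: (R2, b2); (R4, b1).

The pure Nash equilibria are (R2, b2); (R4, b1).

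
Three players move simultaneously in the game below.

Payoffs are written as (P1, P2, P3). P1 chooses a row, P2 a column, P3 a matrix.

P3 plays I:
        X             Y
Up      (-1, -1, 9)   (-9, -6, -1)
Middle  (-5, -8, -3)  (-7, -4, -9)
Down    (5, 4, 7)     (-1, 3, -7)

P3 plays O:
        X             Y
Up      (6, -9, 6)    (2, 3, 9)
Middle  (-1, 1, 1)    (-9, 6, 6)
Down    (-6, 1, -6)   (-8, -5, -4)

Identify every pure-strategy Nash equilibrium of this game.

(Up, X, I): P1 can switch to Down (-1 → 5). Not NE.
(Up, X, O): P2 can switch to Y (-9 → 3). Not NE.
(Up, Y, I): P1 can switch to Middle (-9 → -7). Not NE.
(Up, Y, O): P1 gets 2, best alternative -8; P2 gets 3, best alternative -9; P3 gets 9, best alternative -1. No profitable deviation — NE.
(Middle, X, I): P1 can switch to Up (-5 → -1). Not NE.
(Middle, X, O): P1 can switch to Up (-1 → 6). Not NE.
(Middle, Y, I): P1 can switch to Down (-7 → -1). Not NE.
(Middle, Y, O): P1 can switch to Up (-9 → 2). Not NE.
(Down, X, I): P1 gets 5, best alternative -1; P2 gets 4, best alternative 3; P3 gets 7, best alternative -6. No profitable deviation — NE.
(Down, X, O): P1 can switch to Up (-6 → 6). Not NE.
(Down, Y, I): P2 can switch to X (3 → 4). Not NE.
(Down, Y, O): P1 can switch to Up (-8 → 2). Not NE.

(Up, Y, O); (Down, X, I)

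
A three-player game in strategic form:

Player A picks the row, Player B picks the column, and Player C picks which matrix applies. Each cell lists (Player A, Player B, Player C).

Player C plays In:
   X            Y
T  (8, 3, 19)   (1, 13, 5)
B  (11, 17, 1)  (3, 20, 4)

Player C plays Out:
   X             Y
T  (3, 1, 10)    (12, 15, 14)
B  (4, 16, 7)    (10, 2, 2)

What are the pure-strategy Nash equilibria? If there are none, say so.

Pure-strategy Nash equilibria: (T, Y, Out) and (B, X, Out) and (B, Y, In)

Player A against (X, In): payoffs 8, 11 → best response B.
Player A against (X, Out): payoffs 3, 4 → best response B.
Player A against (Y, In): payoffs 1, 3 → best response B.
Player A against (Y, Out): payoffs 12, 10 → best response T.
Player B against (T, In): payoffs 3, 13 → best response Y.
Player B against (T, Out): payoffs 1, 15 → best response Y.
Player B against (B, In): payoffs 17, 20 → best response Y.
Player B against (B, Out): payoffs 16, 2 → best response X.
Player C against (T, X): payoffs 19, 10 → best response In.
Player C against (T, Y): payoffs 5, 14 → best response Out.
Player C against (B, X): payoffs 1, 7 → best response Out.
Player C against (B, Y): payoffs 4, 2 → best response In.
Mutual best responses: (T, Y, Out); (B, X, Out); (B, Y, In).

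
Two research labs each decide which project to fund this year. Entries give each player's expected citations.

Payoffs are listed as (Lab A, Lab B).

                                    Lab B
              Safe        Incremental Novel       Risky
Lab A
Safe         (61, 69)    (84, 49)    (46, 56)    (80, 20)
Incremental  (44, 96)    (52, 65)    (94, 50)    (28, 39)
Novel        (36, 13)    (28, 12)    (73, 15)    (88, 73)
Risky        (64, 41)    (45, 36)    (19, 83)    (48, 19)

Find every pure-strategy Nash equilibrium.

(Safe, Safe): Lab A can switch to Risky (61 → 64). Not NE.
(Safe, Incremental): Lab B can switch to Safe (49 → 69). Not NE.
(Safe, Novel): Lab A can switch to Incremental (46 → 94). Not NE.
(Safe, Risky): Lab A can switch to Novel (80 → 88). Not NE.
(Incremental, Safe): Lab A can switch to Safe (44 → 61). Not NE.
(Incremental, Incremental): Lab A can switch to Safe (52 → 84). Not NE.
(Incremental, Novel): Lab B can switch to Safe (50 → 96). Not NE.
(Incremental, Risky): Lab A can switch to Safe (28 → 80). Not NE.
(Novel, Risky): Lab A gets 88, best alternative 80; Lab B gets 73, best alternative 15. No profitable deviation — NE.
(The remaining 7 profiles each have a profitable deviation by the same check.)

(Novel, Risky)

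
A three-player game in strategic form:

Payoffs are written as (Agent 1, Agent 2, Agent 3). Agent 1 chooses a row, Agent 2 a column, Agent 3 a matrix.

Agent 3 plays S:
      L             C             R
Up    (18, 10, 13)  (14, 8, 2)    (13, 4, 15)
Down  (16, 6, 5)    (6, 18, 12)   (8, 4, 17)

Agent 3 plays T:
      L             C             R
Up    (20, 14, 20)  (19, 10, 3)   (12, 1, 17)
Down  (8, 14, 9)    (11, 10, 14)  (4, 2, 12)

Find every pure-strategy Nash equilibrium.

The unique pure-strategy Nash equilibrium is (Up, L, T).

(Up, L, S): Agent 3 can switch to T (13 → 20). Not NE.
(Up, L, T): Agent 1 gets 20, best alternative 8; Agent 2 gets 14, best alternative 10; Agent 3 gets 20, best alternative 13. No profitable deviation — NE.
(Up, C, S): Agent 2 can switch to L (8 → 10). Not NE.
(Up, C, T): Agent 2 can switch to L (10 → 14). Not NE.
(Up, R, S): Agent 2 can switch to L (4 → 10). Not NE.
(Up, R, T): Agent 2 can switch to L (1 → 14). Not NE.
(Down, L, S): Agent 1 can switch to Up (16 → 18). Not NE.
(Down, L, T): Agent 1 can switch to Up (8 → 20). Not NE.
(Down, C, S): Agent 1 can switch to Up (6 → 14). Not NE.
(Down, C, T): Agent 1 can switch to Up (11 → 19). Not NE.
(Down, R, S): Agent 1 can switch to Up (8 → 13). Not NE.
(Down, R, T): Agent 1 can switch to Up (4 → 12). Not NE.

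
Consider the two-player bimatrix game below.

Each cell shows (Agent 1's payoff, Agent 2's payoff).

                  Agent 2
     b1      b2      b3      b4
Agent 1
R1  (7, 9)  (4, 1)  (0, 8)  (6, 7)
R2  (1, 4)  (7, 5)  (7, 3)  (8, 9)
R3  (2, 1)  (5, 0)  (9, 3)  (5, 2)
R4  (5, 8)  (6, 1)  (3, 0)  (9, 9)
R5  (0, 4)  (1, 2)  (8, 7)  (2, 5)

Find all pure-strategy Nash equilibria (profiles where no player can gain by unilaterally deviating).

The pure Nash equilibria are (R1, b1) and (R3, b3) and (R4, b4).

Agent 1 against b1: payoffs 7, 1, 2, 5, 0 → best response R1.
Agent 1 against b2: payoffs 4, 7, 5, 6, 1 → best response R2.
Agent 1 against b3: payoffs 0, 7, 9, 3, 8 → best response R3.
Agent 1 against b4: payoffs 6, 8, 5, 9, 2 → best response R4.
Agent 2 against R1: payoffs 9, 1, 8, 7 → best response b1.
Agent 2 against R2: payoffs 4, 5, 3, 9 → best response b4.
Agent 2 against R3: payoffs 1, 0, 3, 2 → best response b3.
Agent 2 against R4: payoffs 8, 1, 0, 9 → best response b4.
Agent 2 against R5: payoffs 4, 2, 7, 5 → best response b3.
Mutual best responses: (R1, b1); (R3, b3); (R4, b4).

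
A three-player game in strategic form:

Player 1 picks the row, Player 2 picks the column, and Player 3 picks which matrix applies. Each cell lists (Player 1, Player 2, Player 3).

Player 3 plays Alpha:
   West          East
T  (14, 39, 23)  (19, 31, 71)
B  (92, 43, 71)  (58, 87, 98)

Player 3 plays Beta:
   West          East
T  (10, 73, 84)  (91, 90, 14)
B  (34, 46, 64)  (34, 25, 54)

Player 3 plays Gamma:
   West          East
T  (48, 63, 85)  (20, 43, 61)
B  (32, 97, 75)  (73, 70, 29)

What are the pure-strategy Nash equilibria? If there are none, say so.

(T, West, Alpha): Player 1 can switch to B (14 → 92). Not NE.
(T, West, Beta): Player 1 can switch to B (10 → 34). Not NE.
(T, West, Gamma): Player 1 gets 48, best alternative 32; Player 2 gets 63, best alternative 43; Player 3 gets 85, best alternative 84. No profitable deviation — NE.
(T, East, Alpha): Player 1 can switch to B (19 → 58). Not NE.
(T, East, Beta): Player 3 can switch to Alpha (14 → 71). Not NE.
(T, East, Gamma): Player 1 can switch to B (20 → 73). Not NE.
(B, West, Alpha): Player 2 can switch to East (43 → 87). Not NE.
(B, East, Alpha): Player 1 gets 58, best alternative 19; Player 2 gets 87, best alternative 43; Player 3 gets 98, best alternative 54. No profitable deviation — NE.
(The remaining 4 profiles each have a profitable deviation by the same check.)

The pure Nash equilibria are (T, West, Gamma); (B, East, Alpha).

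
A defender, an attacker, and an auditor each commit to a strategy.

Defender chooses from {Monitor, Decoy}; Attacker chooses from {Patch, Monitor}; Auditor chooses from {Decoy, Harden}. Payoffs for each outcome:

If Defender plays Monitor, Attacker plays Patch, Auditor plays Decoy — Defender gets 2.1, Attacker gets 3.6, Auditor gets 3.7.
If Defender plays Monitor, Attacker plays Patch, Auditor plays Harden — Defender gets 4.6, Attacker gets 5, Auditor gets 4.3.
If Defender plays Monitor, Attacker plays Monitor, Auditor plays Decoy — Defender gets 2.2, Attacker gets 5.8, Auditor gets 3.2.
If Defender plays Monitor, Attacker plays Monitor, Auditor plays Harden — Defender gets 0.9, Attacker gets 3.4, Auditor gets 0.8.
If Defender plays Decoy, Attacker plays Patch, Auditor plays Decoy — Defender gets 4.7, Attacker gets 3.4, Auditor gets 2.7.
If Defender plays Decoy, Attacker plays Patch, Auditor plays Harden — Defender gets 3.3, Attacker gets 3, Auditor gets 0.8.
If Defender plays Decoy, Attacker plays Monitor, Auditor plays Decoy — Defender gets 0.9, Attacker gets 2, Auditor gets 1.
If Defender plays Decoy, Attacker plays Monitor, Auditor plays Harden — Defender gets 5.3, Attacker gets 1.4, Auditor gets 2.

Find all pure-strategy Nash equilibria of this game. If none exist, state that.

Pure-strategy Nash equilibria: (Monitor, Patch, Harden), (Monitor, Monitor, Decoy), (Decoy, Patch, Decoy)

For each player, find the best response to each opponent profile; mutual best responses are the pure NE.
Defender against (Patch, Decoy): payoffs 2.1, 4.7 → best response Decoy.
Defender against (Patch, Harden): payoffs 4.6, 3.3 → best response Monitor.
Defender against (Monitor, Decoy): payoffs 2.2, 0.9 → best response Monitor.
Defender against (Monitor, Harden): payoffs 0.9, 5.3 → best response Decoy.
Attacker against (Monitor, Decoy): payoffs 3.6, 5.8 → best response Monitor.
Attacker against (Monitor, Harden): payoffs 5, 3.4 → best response Patch.
Attacker against (Decoy, Decoy): payoffs 3.4, 2 → best response Patch.
Attacker against (Decoy, Harden): payoffs 3, 1.4 → best response Patch.
Auditor against (Monitor, Patch): payoffs 3.7, 4.3 → best response Harden.
Auditor against (Monitor, Monitor): payoffs 3.2, 0.8 → best response Decoy.
Auditor against (Decoy, Patch): payoffs 2.7, 0.8 → best response Decoy.
Auditor against (Decoy, Monitor): payoffs 1, 2 → best response Harden.
Mutual best responses: (Monitor, Patch, Harden); (Monitor, Monitor, Decoy); (Decoy, Patch, Decoy).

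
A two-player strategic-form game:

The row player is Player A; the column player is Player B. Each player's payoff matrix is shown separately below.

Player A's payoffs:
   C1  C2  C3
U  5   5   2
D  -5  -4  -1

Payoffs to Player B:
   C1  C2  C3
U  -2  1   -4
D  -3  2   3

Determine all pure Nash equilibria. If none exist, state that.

(U, C2)

Player A against C1: payoffs 5, -5 → best response U.
Player A against C2: payoffs 5, -4 → best response U.
Player A against C3: payoffs 2, -1 → best response U.
Player B against U: payoffs -2, 1, -4 → best response C2.
Player B against D: payoffs -3, 2, 3 → best response C3.
Mutual best responses: (U, C2).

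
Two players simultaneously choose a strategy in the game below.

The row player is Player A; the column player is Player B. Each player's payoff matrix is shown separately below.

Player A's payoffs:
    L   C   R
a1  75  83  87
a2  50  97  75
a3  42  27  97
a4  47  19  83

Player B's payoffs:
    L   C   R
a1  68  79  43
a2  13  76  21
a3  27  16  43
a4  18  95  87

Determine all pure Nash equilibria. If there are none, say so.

Check each profile: it is a Nash equilibrium iff no player can strictly gain by switching unilaterally.
(a1, L): Player B can switch to C (68 → 79). Not NE.
(a1, C): Player A can switch to a2 (83 → 97). Not NE.
(a1, R): Player A can switch to a3 (87 → 97). Not NE.
(a2, L): Player A can switch to a1 (50 → 75). Not NE.
(a2, C): Player A gets 97, best alternative 83; Player B gets 76, best alternative 21. No profitable deviation — NE.
(a2, R): Player A can switch to a1 (75 → 87). Not NE.
(a3, L): Player A can switch to a1 (42 → 75). Not NE.
(a3, C): Player A can switch to a1 (27 → 83). Not NE.
(a3, R): Player A gets 97, best alternative 87; Player B gets 43, best alternative 27. No profitable deviation — NE.
(a4, L): Player A can switch to a1 (47 → 75). Not NE.
(a4, C): Player A can switch to a1 (19 → 83). Not NE.
(a4, R): Player A can switch to a1 (83 → 87). Not NE.

Pure-strategy Nash equilibria: (a2, C); (a3, R)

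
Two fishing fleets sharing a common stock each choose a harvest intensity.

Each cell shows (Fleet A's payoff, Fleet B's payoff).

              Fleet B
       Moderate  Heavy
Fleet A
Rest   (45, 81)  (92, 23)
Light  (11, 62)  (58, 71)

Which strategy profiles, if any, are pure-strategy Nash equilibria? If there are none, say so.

The unique pure-strategy Nash equilibrium is (Rest, Moderate).

Mark each player's best response to every combination of opponents' strategies; a profile where every player is best-responding is a pure Nash equilibrium.
Fleet A against Moderate: payoffs 45, 11 → best response Rest.
Fleet A against Heavy: payoffs 92, 58 → best response Rest.
Fleet B against Rest: payoffs 81, 23 → best response Moderate.
Fleet B against Light: payoffs 62, 71 → best response Heavy.
Mutual best responses: (Rest, Moderate).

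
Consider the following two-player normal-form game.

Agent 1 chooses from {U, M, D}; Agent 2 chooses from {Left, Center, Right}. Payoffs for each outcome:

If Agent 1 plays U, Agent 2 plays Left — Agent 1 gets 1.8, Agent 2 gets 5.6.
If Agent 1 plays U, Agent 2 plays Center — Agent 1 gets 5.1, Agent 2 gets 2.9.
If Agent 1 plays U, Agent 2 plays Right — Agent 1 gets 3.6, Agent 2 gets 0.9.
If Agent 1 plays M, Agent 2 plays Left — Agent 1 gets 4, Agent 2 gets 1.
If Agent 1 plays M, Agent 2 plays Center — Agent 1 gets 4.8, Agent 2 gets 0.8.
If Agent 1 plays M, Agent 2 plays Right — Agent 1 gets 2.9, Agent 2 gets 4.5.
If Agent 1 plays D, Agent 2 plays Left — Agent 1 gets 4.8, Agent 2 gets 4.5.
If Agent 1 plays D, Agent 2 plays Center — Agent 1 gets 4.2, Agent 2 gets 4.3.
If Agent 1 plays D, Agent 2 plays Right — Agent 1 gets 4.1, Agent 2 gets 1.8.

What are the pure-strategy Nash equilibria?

Pure NE: (D, Left)

Mark each player's best response to every combination of opponents' strategies; a profile where every player is best-responding is a pure Nash equilibrium.
Agent 1 against Left: payoffs 1.8, 4, 4.8 → best response D.
Agent 1 against Center: payoffs 5.1, 4.8, 4.2 → best response U.
Agent 1 against Right: payoffs 3.6, 2.9, 4.1 → best response D.
Agent 2 against U: payoffs 5.6, 2.9, 0.9 → best response Left.
Agent 2 against M: payoffs 1, 0.8, 4.5 → best response Right.
Agent 2 against D: payoffs 4.5, 4.3, 1.8 → best response Left.
Mutual best responses: (D, Left).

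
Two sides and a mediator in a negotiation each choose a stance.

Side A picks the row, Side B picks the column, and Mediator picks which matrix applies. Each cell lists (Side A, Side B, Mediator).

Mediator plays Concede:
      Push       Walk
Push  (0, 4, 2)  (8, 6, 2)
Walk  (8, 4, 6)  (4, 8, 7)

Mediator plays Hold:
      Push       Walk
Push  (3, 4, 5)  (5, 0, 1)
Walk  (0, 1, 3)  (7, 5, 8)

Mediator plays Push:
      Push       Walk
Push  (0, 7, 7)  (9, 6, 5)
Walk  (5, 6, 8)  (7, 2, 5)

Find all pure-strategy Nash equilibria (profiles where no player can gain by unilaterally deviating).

Mark each player's best response to every combination of opponents' strategies; a profile where every player is best-responding is a pure Nash equilibrium.
Side A against (Push, Concede): payoffs 0, 8 → best response Walk.
Side A against (Push, Hold): payoffs 3, 0 → best response Push.
Side A against (Push, Push): payoffs 0, 5 → best response Walk.
Side A against (Walk, Concede): payoffs 8, 4 → best response Push.
Side A against (Walk, Hold): payoffs 5, 7 → best response Walk.
Side A against (Walk, Push): payoffs 9, 7 → best response Push.
Side B against (Push, Concede): payoffs 4, 6 → best response Walk.
Side B against (Push, Hold): payoffs 4, 0 → best response Push.
Side B against (Push, Push): payoffs 7, 6 → best response Push.
Side B against (Walk, Concede): payoffs 4, 8 → best response Walk.
Side B against (Walk, Hold): payoffs 1, 5 → best response Walk.
Side B against (Walk, Push): payoffs 6, 2 → best response Push.
Mediator against (Push, Push): payoffs 2, 5, 7 → best response Push.
Mediator against (Push, Walk): payoffs 2, 1, 5 → best response Push.
Mediator against (Walk, Push): payoffs 6, 3, 8 → best response Push.
Mediator against (Walk, Walk): payoffs 7, 8, 5 → best response Hold.
Mutual best responses: (Walk, Push, Push); (Walk, Walk, Hold).

The pure Nash equilibria are (Walk, Push, Push); (Walk, Walk, Hold).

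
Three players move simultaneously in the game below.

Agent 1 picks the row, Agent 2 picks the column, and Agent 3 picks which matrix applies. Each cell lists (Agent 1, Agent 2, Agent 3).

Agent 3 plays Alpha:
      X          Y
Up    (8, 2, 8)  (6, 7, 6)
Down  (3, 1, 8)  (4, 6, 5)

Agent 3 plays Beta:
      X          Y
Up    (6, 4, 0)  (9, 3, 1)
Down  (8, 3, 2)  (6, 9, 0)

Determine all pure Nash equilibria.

For each strategy profile, look for a profitable unilateral deviation.
(Up, X, Alpha): Agent 2 can switch to Y (2 → 7). Not NE.
(Up, X, Beta): Agent 1 can switch to Down (6 → 8). Not NE.
(Up, Y, Alpha): Agent 1 gets 6, best alternative 4; Agent 2 gets 7, best alternative 2; Agent 3 gets 6, best alternative 1. No profitable deviation — NE.
(Up, Y, Beta): Agent 2 can switch to X (3 → 4). Not NE.
(Down, X, Alpha): Agent 1 can switch to Up (3 → 8). Not NE.
(Down, X, Beta): Agent 2 can switch to Y (3 → 9). Not NE.
(Down, Y, Alpha): Agent 1 can switch to Up (4 → 6). Not NE.
(Down, Y, Beta): Agent 1 can switch to Up (6 → 9). Not NE.

(Up, Y, Alpha)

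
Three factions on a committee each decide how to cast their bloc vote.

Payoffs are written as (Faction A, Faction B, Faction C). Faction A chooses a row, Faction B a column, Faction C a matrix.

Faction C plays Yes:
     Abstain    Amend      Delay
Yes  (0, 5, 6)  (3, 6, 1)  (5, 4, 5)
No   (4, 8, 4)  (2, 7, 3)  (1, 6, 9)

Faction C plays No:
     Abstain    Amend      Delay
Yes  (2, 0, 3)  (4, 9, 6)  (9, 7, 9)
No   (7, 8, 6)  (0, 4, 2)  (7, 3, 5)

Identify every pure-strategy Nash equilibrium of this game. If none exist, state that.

(Yes, Amend, No), (No, Abstain, No)

(Yes, Abstain, Yes): Faction A can switch to No (0 → 4). Not NE.
(Yes, Abstain, No): Faction A can switch to No (2 → 7). Not NE.
(Yes, Amend, Yes): Faction C can switch to No (1 → 6). Not NE.
(Yes, Amend, No): Faction A gets 4, best alternative 0; Faction B gets 9, best alternative 7; Faction C gets 6, best alternative 1. No profitable deviation — NE.
(Yes, Delay, Yes): Faction B can switch to Abstain (4 → 5). Not NE.
(Yes, Delay, No): Faction B can switch to Amend (7 → 9). Not NE.
(No, Abstain, Yes): Faction C can switch to No (4 → 6). Not NE.
(No, Abstain, No): Faction A gets 7, best alternative 2; Faction B gets 8, best alternative 4; Faction C gets 6, best alternative 4. No profitable deviation — NE.
(No, Amend, Yes): Faction A can switch to Yes (2 → 3). Not NE.
(No, Amend, No): Faction A can switch to Yes (0 → 4). Not NE.
(No, Delay, Yes): Faction A can switch to Yes (1 → 5). Not NE.
(No, Delay, No): Faction A can switch to Yes (7 → 9). Not NE.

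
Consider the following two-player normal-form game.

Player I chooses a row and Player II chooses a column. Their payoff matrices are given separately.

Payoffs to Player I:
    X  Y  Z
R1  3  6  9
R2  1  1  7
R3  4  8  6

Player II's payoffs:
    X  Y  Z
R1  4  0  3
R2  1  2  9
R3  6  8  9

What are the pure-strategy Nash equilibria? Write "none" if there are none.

For each player, find the best response to each opponent profile; mutual best responses are the pure NE.
Player I against X: payoffs 3, 1, 4 → best response R3.
Player I against Y: payoffs 6, 1, 8 → best response R3.
Player I against Z: payoffs 9, 7, 6 → best response R1.
Player II against R1: payoffs 4, 0, 3 → best response X.
Player II against R2: payoffs 1, 2, 9 → best response Z.
Player II against R3: payoffs 6, 8, 9 → best response Z.
No profile is a mutual best response for all players.

There is no pure-strategy Nash equilibrium.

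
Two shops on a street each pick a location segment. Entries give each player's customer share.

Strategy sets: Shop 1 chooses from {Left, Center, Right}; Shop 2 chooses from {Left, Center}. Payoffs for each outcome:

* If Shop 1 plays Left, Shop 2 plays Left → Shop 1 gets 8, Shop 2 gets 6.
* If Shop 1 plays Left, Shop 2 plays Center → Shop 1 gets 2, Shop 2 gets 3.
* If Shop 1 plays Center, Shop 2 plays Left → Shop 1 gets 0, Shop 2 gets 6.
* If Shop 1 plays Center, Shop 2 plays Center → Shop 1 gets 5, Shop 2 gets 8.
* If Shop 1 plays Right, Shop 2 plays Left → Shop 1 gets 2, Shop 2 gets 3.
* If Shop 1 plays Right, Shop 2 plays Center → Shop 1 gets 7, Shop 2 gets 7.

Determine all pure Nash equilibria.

Pure-strategy Nash equilibria: (Left, Left); (Right, Center)

(Left, Left): Shop 1 gets 8, best alternative 2; Shop 2 gets 6, best alternative 3. No profitable deviation — NE.
(Left, Center): Shop 1 can switch to Center (2 → 5). Not NE.
(Center, Left): Shop 1 can switch to Left (0 → 8). Not NE.
(Center, Center): Shop 1 can switch to Right (5 → 7). Not NE.
(Right, Left): Shop 1 can switch to Left (2 → 8). Not NE.
(Right, Center): Shop 1 gets 7, best alternative 5; Shop 2 gets 7, best alternative 3. No profitable deviation — NE.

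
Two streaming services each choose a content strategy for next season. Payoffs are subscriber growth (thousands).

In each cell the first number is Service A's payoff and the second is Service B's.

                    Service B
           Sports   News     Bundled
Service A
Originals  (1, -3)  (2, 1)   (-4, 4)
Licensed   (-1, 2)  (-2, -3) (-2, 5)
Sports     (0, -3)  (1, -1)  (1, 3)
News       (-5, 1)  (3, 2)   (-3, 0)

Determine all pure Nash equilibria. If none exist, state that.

Pure-strategy Nash equilibria: (Sports, Bundled) and (News, News)

Mark each player's best response to every combination of opponents' strategies; a profile where every player is best-responding is a pure Nash equilibrium.
Service A against Sports: payoffs 1, -1, 0, -5 → best response Originals.
Service A against News: payoffs 2, -2, 1, 3 → best response News.
Service A against Bundled: payoffs -4, -2, 1, -3 → best response Sports.
Service B against Originals: payoffs -3, 1, 4 → best response Bundled.
Service B against Licensed: payoffs 2, -3, 5 → best response Bundled.
Service B against Sports: payoffs -3, -1, 3 → best response Bundled.
Service B against News: payoffs 1, 2, 0 → best response News.
Mutual best responses: (Sports, Bundled); (News, News).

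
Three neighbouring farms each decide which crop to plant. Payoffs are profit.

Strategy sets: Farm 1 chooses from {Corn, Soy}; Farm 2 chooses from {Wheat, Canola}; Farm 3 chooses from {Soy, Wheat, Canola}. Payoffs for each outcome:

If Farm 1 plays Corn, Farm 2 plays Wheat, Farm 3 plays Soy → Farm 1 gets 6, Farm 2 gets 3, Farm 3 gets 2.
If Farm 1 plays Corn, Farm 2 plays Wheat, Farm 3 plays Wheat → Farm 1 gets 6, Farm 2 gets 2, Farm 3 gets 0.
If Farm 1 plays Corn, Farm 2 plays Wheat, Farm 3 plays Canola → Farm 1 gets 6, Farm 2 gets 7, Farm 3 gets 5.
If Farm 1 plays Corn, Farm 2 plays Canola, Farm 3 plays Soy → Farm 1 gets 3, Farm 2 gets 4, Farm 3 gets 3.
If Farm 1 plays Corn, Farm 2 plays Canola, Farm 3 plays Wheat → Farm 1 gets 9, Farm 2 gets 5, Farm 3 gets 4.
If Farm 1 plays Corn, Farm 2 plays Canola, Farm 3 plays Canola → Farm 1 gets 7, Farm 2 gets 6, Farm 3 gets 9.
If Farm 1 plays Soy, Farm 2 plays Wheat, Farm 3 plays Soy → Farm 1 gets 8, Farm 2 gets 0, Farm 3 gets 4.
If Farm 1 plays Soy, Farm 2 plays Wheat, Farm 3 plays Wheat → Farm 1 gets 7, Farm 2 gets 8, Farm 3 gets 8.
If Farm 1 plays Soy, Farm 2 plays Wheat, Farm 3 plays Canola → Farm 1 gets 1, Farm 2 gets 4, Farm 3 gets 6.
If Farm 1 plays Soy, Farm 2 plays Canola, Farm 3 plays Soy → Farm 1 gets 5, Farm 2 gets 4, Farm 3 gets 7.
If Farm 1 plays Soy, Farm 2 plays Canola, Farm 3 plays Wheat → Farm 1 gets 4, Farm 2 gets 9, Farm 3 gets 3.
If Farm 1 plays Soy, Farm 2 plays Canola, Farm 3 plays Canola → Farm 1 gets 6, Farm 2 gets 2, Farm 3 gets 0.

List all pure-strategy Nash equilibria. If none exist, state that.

For each player, find the best response to each opponent profile; mutual best responses are the pure NE.
Farm 1 against (Wheat, Soy): payoffs 6, 8 → best response Soy.
Farm 1 against (Wheat, Wheat): payoffs 6, 7 → best response Soy.
Farm 1 against (Wheat, Canola): payoffs 6, 1 → best response Corn.
Farm 1 against (Canola, Soy): payoffs 3, 5 → best response Soy.
Farm 1 against (Canola, Wheat): payoffs 9, 4 → best response Corn.
Farm 1 against (Canola, Canola): payoffs 7, 6 → best response Corn.
Farm 2 against (Corn, Soy): payoffs 3, 4 → best response Canola.
Farm 2 against (Corn, Wheat): payoffs 2, 5 → best response Canola.
Farm 2 against (Corn, Canola): payoffs 7, 6 → best response Wheat.
Farm 2 against (Soy, Soy): payoffs 0, 4 → best response Canola.
Farm 2 against (Soy, Wheat): payoffs 8, 9 → best response Canola.
Farm 2 against (Soy, Canola): payoffs 4, 2 → best response Wheat.
Farm 3 against (Corn, Wheat): payoffs 2, 0, 5 → best response Canola.
Farm 3 against (Corn, Canola): payoffs 3, 4, 9 → best response Canola.
Farm 3 against (Soy, Wheat): payoffs 4, 8, 6 → best response Wheat.
Farm 3 against (Soy, Canola): payoffs 7, 3, 0 → best response Soy.
Mutual best responses: (Corn, Wheat, Canola); (Soy, Canola, Soy).

Pure-strategy Nash equilibria: (Corn, Wheat, Canola) and (Soy, Canola, Soy)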